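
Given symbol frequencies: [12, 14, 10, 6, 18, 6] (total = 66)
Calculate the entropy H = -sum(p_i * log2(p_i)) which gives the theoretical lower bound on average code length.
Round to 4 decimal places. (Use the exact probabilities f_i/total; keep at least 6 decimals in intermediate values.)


Per-symbol terms -p_i * log2(p_i) with p_i = f_i/66:
  p = 12/66 = 0.181818: log2(p) = -2.459432, -p*log2(p) = 0.447169
  p = 14/66 = 0.212121: log2(p) = -2.237039, -p*log2(p) = 0.474523
  p = 10/66 = 0.151515: log2(p) = -2.722466, -p*log2(p) = 0.412495
  p = 6/66 = 0.090909: log2(p) = -3.459432, -p*log2(p) = 0.314494
  p = 18/66 = 0.272727: log2(p) = -1.874469, -p*log2(p) = 0.511219
  p = 6/66 = 0.090909: log2(p) = -3.459432, -p*log2(p) = 0.314494
H = 0.447169 + 0.474523 + 0.412495 + 0.314494 + 0.511219 + 0.314494 = 2.474394

H = 2.4744 bits/symbol


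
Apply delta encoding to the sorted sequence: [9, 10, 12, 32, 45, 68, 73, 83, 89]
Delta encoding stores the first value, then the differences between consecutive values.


First value: 9
Deltas:
  10 - 9 = 1
  12 - 10 = 2
  32 - 12 = 20
  45 - 32 = 13
  68 - 45 = 23
  73 - 68 = 5
  83 - 73 = 10
  89 - 83 = 6


Delta encoded: [9, 1, 2, 20, 13, 23, 5, 10, 6]


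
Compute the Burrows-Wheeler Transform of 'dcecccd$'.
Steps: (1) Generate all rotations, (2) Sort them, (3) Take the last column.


Rotations (sorted):
  0: $dcecccd -> last char: d
  1: cccd$dce -> last char: e
  2: ccd$dcec -> last char: c
  3: cd$dcecc -> last char: c
  4: cecccd$d -> last char: d
  5: d$dceccc -> last char: c
  6: dcecccd$ -> last char: $
  7: ecccd$dc -> last char: c


BWT = deccdc$c


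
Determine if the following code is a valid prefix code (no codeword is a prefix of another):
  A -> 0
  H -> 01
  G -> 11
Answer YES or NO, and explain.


Checking each pair (does one codeword prefix another?):
  A='0' vs H='01': prefix -- VIOLATION

NO -- this is NOT a valid prefix code. A (0) is a prefix of H (01).


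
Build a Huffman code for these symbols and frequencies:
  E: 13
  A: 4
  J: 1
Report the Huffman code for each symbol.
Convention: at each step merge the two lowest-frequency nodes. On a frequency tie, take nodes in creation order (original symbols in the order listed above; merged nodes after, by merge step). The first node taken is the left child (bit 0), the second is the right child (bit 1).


Huffman tree construction:
Step 1: Merge J(1) + A(4) = 5
Step 2: Merge (J+A)(5) + E(13) = 18
Read each symbol's code off the tree from the root (left child = 0, right child = 1).

Codes:
  E: 1 (length 1)
  A: 01 (length 2)
  J: 00 (length 2)
Average code length: 23/18 = 1.2778 bits/symbol


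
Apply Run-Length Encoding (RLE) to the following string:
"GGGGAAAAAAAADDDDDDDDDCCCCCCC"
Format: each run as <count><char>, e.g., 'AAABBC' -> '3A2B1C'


Scanning runs left to right:
  i=0: run of 'G' x 4 -> '4G'
  i=4: run of 'A' x 8 -> '8A'
  i=12: run of 'D' x 9 -> '9D'
  i=21: run of 'C' x 7 -> '7C'

RLE = 4G8A9D7C


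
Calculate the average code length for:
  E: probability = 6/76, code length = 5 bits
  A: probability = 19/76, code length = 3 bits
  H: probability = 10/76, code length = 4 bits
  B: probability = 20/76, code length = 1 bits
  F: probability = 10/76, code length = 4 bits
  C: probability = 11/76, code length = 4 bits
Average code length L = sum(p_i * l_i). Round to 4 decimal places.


Weighted contributions p_i * l_i:
  E: (6/76) * 5 = 30/76
  A: (19/76) * 3 = 57/76
  H: (10/76) * 4 = 40/76
  B: (20/76) * 1 = 20/76
  F: (10/76) * 4 = 40/76
  C: (11/76) * 4 = 44/76
Sum = (30 + 57 + 40 + 20 + 40 + 44)/76 = 231/76

L = 231/76 = 3.0395 bits/symbol


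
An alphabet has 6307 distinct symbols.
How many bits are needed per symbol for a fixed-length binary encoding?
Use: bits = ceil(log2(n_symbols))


log2(6307) = 12.6227
Bracket: 2^12 = 4096 < 6307 <= 2^13 = 8192
So ceil(log2(6307)) = 13

bits = ceil(log2(6307)) = ceil(12.6227) = 13 bits


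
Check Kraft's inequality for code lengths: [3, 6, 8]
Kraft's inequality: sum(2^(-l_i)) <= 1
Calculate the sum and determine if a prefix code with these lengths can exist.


Sum = 2^(-3) + 2^(-6) + 2^(-8)
    = 0.125 + 0.015625 + 0.00390625
    = 37/256 = 0.14453125
Since 0.14453125 <= 1, Kraft's inequality IS satisfied.
A prefix code with these lengths CAN exist.

Kraft sum = 0.14453125. Satisfied.


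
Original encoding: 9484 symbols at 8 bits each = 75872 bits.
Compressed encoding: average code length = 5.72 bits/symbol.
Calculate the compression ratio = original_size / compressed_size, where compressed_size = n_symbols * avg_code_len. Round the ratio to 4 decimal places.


original_size = n_symbols * orig_bits = 9484 * 8 = 75872 bits
compressed_size = n_symbols * avg_code_len = 9484 * 5.72 = 54248.48 bits
ratio = original_size / compressed_size = 75872 / 54248.48 = 1.3986

Compression ratio = 1.3986


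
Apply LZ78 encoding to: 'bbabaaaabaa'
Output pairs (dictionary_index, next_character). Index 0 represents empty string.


LZ78 encoding steps:
Dictionary: {0: ''}
Step 1: w='' (idx 0), next='b' -> output (0, 'b'), add 'b' as idx 1
Step 2: w='b' (idx 1), next='a' -> output (1, 'a'), add 'ba' as idx 2
Step 3: w='ba' (idx 2), next='a' -> output (2, 'a'), add 'baa' as idx 3
Step 4: w='' (idx 0), next='a' -> output (0, 'a'), add 'a' as idx 4
Step 5: w='a' (idx 4), next='b' -> output (4, 'b'), add 'ab' as idx 5
Step 6: w='a' (idx 4), next='a' -> output (4, 'a'), add 'aa' as idx 6


Encoded: [(0, 'b'), (1, 'a'), (2, 'a'), (0, 'a'), (4, 'b'), (4, 'a')]


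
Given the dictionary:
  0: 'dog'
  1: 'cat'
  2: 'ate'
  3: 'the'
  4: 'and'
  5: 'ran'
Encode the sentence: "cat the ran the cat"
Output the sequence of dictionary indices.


Look up each word in the dictionary:
  'cat' -> 1
  'the' -> 3
  'ran' -> 5
  'the' -> 3
  'cat' -> 1

Encoded: [1, 3, 5, 3, 1]


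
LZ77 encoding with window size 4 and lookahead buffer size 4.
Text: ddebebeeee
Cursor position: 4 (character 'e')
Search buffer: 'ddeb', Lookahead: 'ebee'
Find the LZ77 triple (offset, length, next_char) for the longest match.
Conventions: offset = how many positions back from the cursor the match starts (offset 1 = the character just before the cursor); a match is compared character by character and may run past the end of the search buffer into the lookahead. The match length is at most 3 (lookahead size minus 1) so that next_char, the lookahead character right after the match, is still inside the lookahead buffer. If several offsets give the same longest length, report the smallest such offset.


Try each offset into the search buffer:
  offset=1 (pos 3, char 'b'): match length 0
  offset=2 (pos 2, char 'e'): match length 3
  offset=3 (pos 1, char 'd'): match length 0
  offset=4 (pos 0, char 'd'): match length 0
Longest match has length 3 at offset 2.
next_char = character at position 4 + 3 = 7 -> 'e'

Best match: offset=2, length=3 (matching 'ebe' starting at position 2)
LZ77 triple: (2, 3, 'e')


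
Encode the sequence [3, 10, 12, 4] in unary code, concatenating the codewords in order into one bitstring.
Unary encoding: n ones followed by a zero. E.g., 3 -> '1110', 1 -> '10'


Encode each number as n ones followed by a terminating 0:
  3 -> 1110 (4 bits)
  10 -> 11111111110 (11 bits)
  12 -> 1111111111110 (13 bits)
  4 -> 11110 (5 bits)
Total length = 4 + 11 + 13 + 5 = 33 bits.

Unary([3, 10, 12, 4]) = 111011111111110111111111111011110 (33 bits)


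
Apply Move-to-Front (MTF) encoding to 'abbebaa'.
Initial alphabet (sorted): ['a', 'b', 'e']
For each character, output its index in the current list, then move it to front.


MTF encoding:
'a': index 0 in ['a', 'b', 'e'] -> ['a', 'b', 'e']
'b': index 1 in ['a', 'b', 'e'] -> ['b', 'a', 'e']
'b': index 0 in ['b', 'a', 'e'] -> ['b', 'a', 'e']
'e': index 2 in ['b', 'a', 'e'] -> ['e', 'b', 'a']
'b': index 1 in ['e', 'b', 'a'] -> ['b', 'e', 'a']
'a': index 2 in ['b', 'e', 'a'] -> ['a', 'b', 'e']
'a': index 0 in ['a', 'b', 'e'] -> ['a', 'b', 'e']


Output: [0, 1, 0, 2, 1, 2, 0]


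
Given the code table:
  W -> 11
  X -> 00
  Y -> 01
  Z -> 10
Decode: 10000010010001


Decoding:
10 -> Z
00 -> X
00 -> X
10 -> Z
01 -> Y
00 -> X
01 -> Y


Result: ZXXZYXY


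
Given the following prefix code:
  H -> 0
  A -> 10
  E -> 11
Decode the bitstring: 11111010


Decoding step by step:
Bits 11 -> E
Bits 11 -> E
Bits 10 -> A
Bits 10 -> A


Decoded message: EEAA


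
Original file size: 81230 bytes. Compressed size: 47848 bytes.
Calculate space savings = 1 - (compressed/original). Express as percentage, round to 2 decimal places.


ratio = compressed/original = 47848/81230 = 0.589043
savings = 1 - ratio = 1 - 0.589043 = 0.410957
as a percentage: 0.410957 * 100 = 41.1%

Space savings = 1 - 47848/81230 = 41.1%


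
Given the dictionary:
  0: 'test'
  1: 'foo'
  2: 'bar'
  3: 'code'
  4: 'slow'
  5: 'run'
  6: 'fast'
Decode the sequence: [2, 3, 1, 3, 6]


Look up each index in the dictionary:
  2 -> 'bar'
  3 -> 'code'
  1 -> 'foo'
  3 -> 'code'
  6 -> 'fast'

Decoded: "bar code foo code fast"


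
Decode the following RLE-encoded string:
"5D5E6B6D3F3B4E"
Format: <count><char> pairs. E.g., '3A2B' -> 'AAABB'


Expanding each <count><char> pair:
  5D -> 'DDDDD'
  5E -> 'EEEEE'
  6B -> 'BBBBBB'
  6D -> 'DDDDDD'
  3F -> 'FFF'
  3B -> 'BBB'
  4E -> 'EEEE'

Decoded = DDDDDEEEEEBBBBBBDDDDDDFFFBBBEEEE


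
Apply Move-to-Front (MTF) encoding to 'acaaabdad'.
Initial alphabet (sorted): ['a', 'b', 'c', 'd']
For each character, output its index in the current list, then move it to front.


MTF encoding:
'a': index 0 in ['a', 'b', 'c', 'd'] -> ['a', 'b', 'c', 'd']
'c': index 2 in ['a', 'b', 'c', 'd'] -> ['c', 'a', 'b', 'd']
'a': index 1 in ['c', 'a', 'b', 'd'] -> ['a', 'c', 'b', 'd']
'a': index 0 in ['a', 'c', 'b', 'd'] -> ['a', 'c', 'b', 'd']
'a': index 0 in ['a', 'c', 'b', 'd'] -> ['a', 'c', 'b', 'd']
'b': index 2 in ['a', 'c', 'b', 'd'] -> ['b', 'a', 'c', 'd']
'd': index 3 in ['b', 'a', 'c', 'd'] -> ['d', 'b', 'a', 'c']
'a': index 2 in ['d', 'b', 'a', 'c'] -> ['a', 'd', 'b', 'c']
'd': index 1 in ['a', 'd', 'b', 'c'] -> ['d', 'a', 'b', 'c']


Output: [0, 2, 1, 0, 0, 2, 3, 2, 1]


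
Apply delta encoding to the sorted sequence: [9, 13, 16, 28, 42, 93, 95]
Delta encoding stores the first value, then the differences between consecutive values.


First value: 9
Deltas:
  13 - 9 = 4
  16 - 13 = 3
  28 - 16 = 12
  42 - 28 = 14
  93 - 42 = 51
  95 - 93 = 2


Delta encoded: [9, 4, 3, 12, 14, 51, 2]


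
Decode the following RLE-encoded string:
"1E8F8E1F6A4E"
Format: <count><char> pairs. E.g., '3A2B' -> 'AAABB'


Expanding each <count><char> pair:
  1E -> 'E'
  8F -> 'FFFFFFFF'
  8E -> 'EEEEEEEE'
  1F -> 'F'
  6A -> 'AAAAAA'
  4E -> 'EEEE'

Decoded = EFFFFFFFFEEEEEEEEFAAAAAAEEEE


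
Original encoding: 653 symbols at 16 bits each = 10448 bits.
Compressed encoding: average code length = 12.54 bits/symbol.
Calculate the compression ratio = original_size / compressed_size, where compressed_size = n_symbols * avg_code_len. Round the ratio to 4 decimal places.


original_size = n_symbols * orig_bits = 653 * 16 = 10448 bits
compressed_size = n_symbols * avg_code_len = 653 * 12.54 = 8188.62 bits
ratio = original_size / compressed_size = 10448 / 8188.62 = 1.2759

Compression ratio = 1.2759


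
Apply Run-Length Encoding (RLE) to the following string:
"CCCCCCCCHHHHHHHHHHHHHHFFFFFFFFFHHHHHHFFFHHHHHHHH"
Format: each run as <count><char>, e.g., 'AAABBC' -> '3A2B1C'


Scanning runs left to right:
  i=0: run of 'C' x 8 -> '8C'
  i=8: run of 'H' x 14 -> '14H'
  i=22: run of 'F' x 9 -> '9F'
  i=31: run of 'H' x 6 -> '6H'
  i=37: run of 'F' x 3 -> '3F'
  i=40: run of 'H' x 8 -> '8H'

RLE = 8C14H9F6H3F8H


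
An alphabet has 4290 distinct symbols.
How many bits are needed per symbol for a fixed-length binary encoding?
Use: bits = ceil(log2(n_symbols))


log2(4290) = 12.0668
Bracket: 2^12 = 4096 < 4290 <= 2^13 = 8192
So ceil(log2(4290)) = 13

bits = ceil(log2(4290)) = ceil(12.0668) = 13 bits


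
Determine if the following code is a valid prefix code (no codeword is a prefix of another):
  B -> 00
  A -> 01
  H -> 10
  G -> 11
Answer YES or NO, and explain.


Checking each pair (does one codeword prefix another?):
  B='00' vs A='01': no prefix
  B='00' vs H='10': no prefix
  B='00' vs G='11': no prefix
  A='01' vs B='00': no prefix
  A='01' vs H='10': no prefix
  A='01' vs G='11': no prefix
  H='10' vs B='00': no prefix
  H='10' vs A='01': no prefix
  H='10' vs G='11': no prefix
  G='11' vs B='00': no prefix
  G='11' vs A='01': no prefix
  G='11' vs H='10': no prefix
No violation found over all pairs.

YES -- this is a valid prefix code. No codeword is a prefix of any other codeword.


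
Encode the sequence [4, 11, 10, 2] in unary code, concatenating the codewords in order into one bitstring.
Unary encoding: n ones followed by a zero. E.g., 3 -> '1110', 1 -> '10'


Encode each number as n ones followed by a terminating 0:
  4 -> 11110 (5 bits)
  11 -> 111111111110 (12 bits)
  10 -> 11111111110 (11 bits)
  2 -> 110 (3 bits)
Total length = 5 + 12 + 11 + 3 = 31 bits.

Unary([4, 11, 10, 2]) = 1111011111111111011111111110110 (31 bits)


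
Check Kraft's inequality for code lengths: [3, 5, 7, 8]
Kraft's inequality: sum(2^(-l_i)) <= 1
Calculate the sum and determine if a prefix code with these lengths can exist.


Sum = 2^(-3) + 2^(-5) + 2^(-7) + 2^(-8)
    = 0.125 + 0.03125 + 0.0078125 + 0.00390625
    = 43/256 = 0.16796875
Since 0.16796875 <= 1, Kraft's inequality IS satisfied.
A prefix code with these lengths CAN exist.

Kraft sum = 0.16796875. Satisfied.


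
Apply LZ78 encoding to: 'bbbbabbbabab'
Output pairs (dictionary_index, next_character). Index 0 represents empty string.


LZ78 encoding steps:
Dictionary: {0: ''}
Step 1: w='' (idx 0), next='b' -> output (0, 'b'), add 'b' as idx 1
Step 2: w='b' (idx 1), next='b' -> output (1, 'b'), add 'bb' as idx 2
Step 3: w='b' (idx 1), next='a' -> output (1, 'a'), add 'ba' as idx 3
Step 4: w='bb' (idx 2), next='b' -> output (2, 'b'), add 'bbb' as idx 4
Step 5: w='' (idx 0), next='a' -> output (0, 'a'), add 'a' as idx 5
Step 6: w='ba' (idx 3), next='b' -> output (3, 'b'), add 'bab' as idx 6


Encoded: [(0, 'b'), (1, 'b'), (1, 'a'), (2, 'b'), (0, 'a'), (3, 'b')]


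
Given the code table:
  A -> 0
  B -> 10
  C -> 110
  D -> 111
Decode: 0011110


Decoding:
0 -> A
0 -> A
111 -> D
10 -> B


Result: AADB


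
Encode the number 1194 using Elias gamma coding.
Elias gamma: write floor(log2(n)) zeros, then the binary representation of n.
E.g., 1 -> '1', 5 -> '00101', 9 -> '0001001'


num_bits = floor(log2(1194)) + 1 = 11
leading_zeros = num_bits - 1 = 10
binary(1194) = 10010101010

Elias gamma(1194) = '0000000000' + '10010101010' = 000000000010010101010 (21 bits)


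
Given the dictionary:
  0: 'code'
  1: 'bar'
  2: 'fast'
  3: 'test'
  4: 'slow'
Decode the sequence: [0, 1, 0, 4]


Look up each index in the dictionary:
  0 -> 'code'
  1 -> 'bar'
  0 -> 'code'
  4 -> 'slow'

Decoded: "code bar code slow"


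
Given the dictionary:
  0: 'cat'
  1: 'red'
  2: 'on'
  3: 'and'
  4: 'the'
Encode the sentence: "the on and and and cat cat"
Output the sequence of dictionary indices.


Look up each word in the dictionary:
  'the' -> 4
  'on' -> 2
  'and' -> 3
  'and' -> 3
  'and' -> 3
  'cat' -> 0
  'cat' -> 0

Encoded: [4, 2, 3, 3, 3, 0, 0]


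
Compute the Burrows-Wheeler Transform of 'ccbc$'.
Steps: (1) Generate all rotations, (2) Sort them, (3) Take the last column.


Rotations (sorted):
  0: $ccbc -> last char: c
  1: bc$cc -> last char: c
  2: c$ccb -> last char: b
  3: cbc$c -> last char: c
  4: ccbc$ -> last char: $


BWT = ccbc$


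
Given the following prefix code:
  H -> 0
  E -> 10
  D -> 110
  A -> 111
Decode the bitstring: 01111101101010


Decoding step by step:
Bits 0 -> H
Bits 111 -> A
Bits 110 -> D
Bits 110 -> D
Bits 10 -> E
Bits 10 -> E


Decoded message: HADDEE


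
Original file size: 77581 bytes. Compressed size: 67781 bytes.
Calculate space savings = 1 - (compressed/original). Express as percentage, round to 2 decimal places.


ratio = compressed/original = 67781/77581 = 0.87368
savings = 1 - ratio = 1 - 0.87368 = 0.12632
as a percentage: 0.12632 * 100 = 12.63%

Space savings = 1 - 67781/77581 = 12.63%


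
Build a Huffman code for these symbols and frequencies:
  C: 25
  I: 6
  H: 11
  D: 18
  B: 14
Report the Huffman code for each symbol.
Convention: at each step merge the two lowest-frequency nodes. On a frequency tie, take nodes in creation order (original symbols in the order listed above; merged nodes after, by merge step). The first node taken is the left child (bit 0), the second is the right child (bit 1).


Huffman tree construction:
Step 1: Merge I(6) + H(11) = 17
Step 2: Merge B(14) + (I+H)(17) = 31
Step 3: Merge D(18) + C(25) = 43
Step 4: Merge (B+(I+H))(31) + (D+C)(43) = 74
Read each symbol's code off the tree from the root (left child = 0, right child = 1).

Codes:
  C: 11 (length 2)
  I: 010 (length 3)
  H: 011 (length 3)
  D: 10 (length 2)
  B: 00 (length 2)
Average code length: 165/74 = 2.2297 bits/symbol


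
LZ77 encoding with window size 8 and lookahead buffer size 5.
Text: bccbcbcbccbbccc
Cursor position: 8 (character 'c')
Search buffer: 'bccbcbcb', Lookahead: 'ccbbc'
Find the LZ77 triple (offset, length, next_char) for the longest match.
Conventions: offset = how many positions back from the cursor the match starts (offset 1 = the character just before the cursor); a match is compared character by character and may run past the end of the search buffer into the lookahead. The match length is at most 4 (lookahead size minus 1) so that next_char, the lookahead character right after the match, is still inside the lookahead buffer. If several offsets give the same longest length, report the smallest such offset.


Try each offset into the search buffer:
  offset=1 (pos 7, char 'b'): match length 0
  offset=2 (pos 6, char 'c'): match length 1
  offset=3 (pos 5, char 'b'): match length 0
  offset=4 (pos 4, char 'c'): match length 1
  offset=5 (pos 3, char 'b'): match length 0
  offset=6 (pos 2, char 'c'): match length 1
  offset=7 (pos 1, char 'c'): match length 3
  offset=8 (pos 0, char 'b'): match length 0
Longest match has length 3 at offset 7.
next_char = character at position 8 + 3 = 11 -> 'b'

Best match: offset=7, length=3 (matching 'ccb' starting at position 1)
LZ77 triple: (7, 3, 'b')


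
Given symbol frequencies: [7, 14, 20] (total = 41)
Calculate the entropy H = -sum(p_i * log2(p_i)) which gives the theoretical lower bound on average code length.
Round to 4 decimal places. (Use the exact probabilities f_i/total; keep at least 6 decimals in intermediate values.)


Per-symbol terms -p_i * log2(p_i) with p_i = f_i/41:
  p = 7/41 = 0.170732: log2(p) = -2.550197, -p*log2(p) = 0.435400
  p = 14/41 = 0.341463: log2(p) = -1.550197, -p*log2(p) = 0.529336
  p = 20/41 = 0.487805: log2(p) = -1.035624, -p*log2(p) = 0.505182
H = 0.435400 + 0.529336 + 0.505182 = 1.469918

H = 1.4699 bits/symbol


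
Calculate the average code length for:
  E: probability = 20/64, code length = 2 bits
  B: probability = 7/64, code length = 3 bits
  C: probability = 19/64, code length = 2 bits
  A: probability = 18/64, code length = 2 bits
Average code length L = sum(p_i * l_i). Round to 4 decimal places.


Weighted contributions p_i * l_i:
  E: (20/64) * 2 = 40/64
  B: (7/64) * 3 = 21/64
  C: (19/64) * 2 = 38/64
  A: (18/64) * 2 = 36/64
Sum = (40 + 21 + 38 + 36)/64 = 135/64

L = 135/64 = 2.1094 bits/symbol


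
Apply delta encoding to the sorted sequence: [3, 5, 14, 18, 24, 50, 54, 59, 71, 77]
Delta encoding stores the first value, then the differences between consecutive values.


First value: 3
Deltas:
  5 - 3 = 2
  14 - 5 = 9
  18 - 14 = 4
  24 - 18 = 6
  50 - 24 = 26
  54 - 50 = 4
  59 - 54 = 5
  71 - 59 = 12
  77 - 71 = 6


Delta encoded: [3, 2, 9, 4, 6, 26, 4, 5, 12, 6]


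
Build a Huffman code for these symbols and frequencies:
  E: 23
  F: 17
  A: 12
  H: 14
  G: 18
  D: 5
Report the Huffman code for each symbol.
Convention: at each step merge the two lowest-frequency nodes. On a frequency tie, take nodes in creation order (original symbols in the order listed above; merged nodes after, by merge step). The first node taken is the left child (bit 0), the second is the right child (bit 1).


Huffman tree construction:
Step 1: Merge D(5) + A(12) = 17
Step 2: Merge H(14) + F(17) = 31
Step 3: Merge (D+A)(17) + G(18) = 35
Step 4: Merge E(23) + (H+F)(31) = 54
Step 5: Merge ((D+A)+G)(35) + (E+(H+F))(54) = 89
Read each symbol's code off the tree from the root (left child = 0, right child = 1).

Codes:
  E: 10 (length 2)
  F: 111 (length 3)
  A: 001 (length 3)
  H: 110 (length 3)
  G: 01 (length 2)
  D: 000 (length 3)
Average code length: 226/89 = 2.5393 bits/symbol


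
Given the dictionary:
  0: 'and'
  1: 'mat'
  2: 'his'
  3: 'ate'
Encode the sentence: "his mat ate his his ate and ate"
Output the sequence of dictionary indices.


Look up each word in the dictionary:
  'his' -> 2
  'mat' -> 1
  'ate' -> 3
  'his' -> 2
  'his' -> 2
  'ate' -> 3
  'and' -> 0
  'ate' -> 3

Encoded: [2, 1, 3, 2, 2, 3, 0, 3]


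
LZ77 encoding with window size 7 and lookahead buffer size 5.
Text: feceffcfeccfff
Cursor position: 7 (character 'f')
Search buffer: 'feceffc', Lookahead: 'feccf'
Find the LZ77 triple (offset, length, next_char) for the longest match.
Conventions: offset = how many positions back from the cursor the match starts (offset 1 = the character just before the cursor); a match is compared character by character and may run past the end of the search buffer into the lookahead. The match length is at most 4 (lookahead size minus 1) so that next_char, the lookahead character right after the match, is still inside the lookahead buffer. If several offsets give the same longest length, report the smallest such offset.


Try each offset into the search buffer:
  offset=1 (pos 6, char 'c'): match length 0
  offset=2 (pos 5, char 'f'): match length 1
  offset=3 (pos 4, char 'f'): match length 1
  offset=4 (pos 3, char 'e'): match length 0
  offset=5 (pos 2, char 'c'): match length 0
  offset=6 (pos 1, char 'e'): match length 0
  offset=7 (pos 0, char 'f'): match length 3
Longest match has length 3 at offset 7.
next_char = character at position 7 + 3 = 10 -> 'c'

Best match: offset=7, length=3 (matching 'fec' starting at position 0)
LZ77 triple: (7, 3, 'c')


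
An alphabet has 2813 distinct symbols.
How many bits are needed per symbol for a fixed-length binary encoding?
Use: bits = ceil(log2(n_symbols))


log2(2813) = 11.4579
Bracket: 2^11 = 2048 < 2813 <= 2^12 = 4096
So ceil(log2(2813)) = 12

bits = ceil(log2(2813)) = ceil(11.4579) = 12 bits


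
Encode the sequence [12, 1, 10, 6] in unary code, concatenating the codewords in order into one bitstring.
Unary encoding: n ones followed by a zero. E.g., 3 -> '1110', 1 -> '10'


Encode each number as n ones followed by a terminating 0:
  12 -> 1111111111110 (13 bits)
  1 -> 10 (2 bits)
  10 -> 11111111110 (11 bits)
  6 -> 1111110 (7 bits)
Total length = 13 + 2 + 11 + 7 = 33 bits.

Unary([12, 1, 10, 6]) = 111111111111010111111111101111110 (33 bits)


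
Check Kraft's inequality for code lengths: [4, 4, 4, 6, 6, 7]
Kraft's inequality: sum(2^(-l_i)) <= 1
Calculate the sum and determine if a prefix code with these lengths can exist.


Sum = 2^(-4) + 2^(-4) + 2^(-4) + 2^(-6) + 2^(-6) + 2^(-7)
    = 0.0625 + 0.0625 + 0.0625 + 0.015625 + 0.015625 + 0.0078125
    = 29/128 = 0.2265625
Since 0.2265625 <= 1, Kraft's inequality IS satisfied.
A prefix code with these lengths CAN exist.

Kraft sum = 0.2265625. Satisfied.


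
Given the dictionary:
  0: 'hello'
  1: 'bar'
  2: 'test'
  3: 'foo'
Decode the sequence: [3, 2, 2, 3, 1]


Look up each index in the dictionary:
  3 -> 'foo'
  2 -> 'test'
  2 -> 'test'
  3 -> 'foo'
  1 -> 'bar'

Decoded: "foo test test foo bar"


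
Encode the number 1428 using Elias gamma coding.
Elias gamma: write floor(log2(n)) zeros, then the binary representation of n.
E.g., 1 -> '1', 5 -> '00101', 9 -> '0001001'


num_bits = floor(log2(1428)) + 1 = 11
leading_zeros = num_bits - 1 = 10
binary(1428) = 10110010100

Elias gamma(1428) = '0000000000' + '10110010100' = 000000000010110010100 (21 bits)


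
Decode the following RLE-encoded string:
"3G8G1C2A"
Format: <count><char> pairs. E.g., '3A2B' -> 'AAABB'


Expanding each <count><char> pair:
  3G -> 'GGG'
  8G -> 'GGGGGGGG'
  1C -> 'C'
  2A -> 'AA'

Decoded = GGGGGGGGGGGCAA


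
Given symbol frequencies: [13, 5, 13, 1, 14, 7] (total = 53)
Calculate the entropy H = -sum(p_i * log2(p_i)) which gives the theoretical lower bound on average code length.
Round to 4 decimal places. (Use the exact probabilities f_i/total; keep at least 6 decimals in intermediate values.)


Per-symbol terms -p_i * log2(p_i) with p_i = f_i/53:
  p = 13/53 = 0.245283: log2(p) = -2.027481, -p*log2(p) = 0.497307
  p = 5/53 = 0.094340: log2(p) = -3.405992, -p*log2(p) = 0.321320
  p = 13/53 = 0.245283: log2(p) = -2.027481, -p*log2(p) = 0.497307
  p = 1/53 = 0.018868: log2(p) = -5.727920, -p*log2(p) = 0.108074
  p = 14/53 = 0.264151: log2(p) = -1.920566, -p*log2(p) = 0.507319
  p = 7/53 = 0.132075: log2(p) = -2.920566, -p*log2(p) = 0.385735
H = 0.497307 + 0.321320 + 0.497307 + 0.108074 + 0.507319 + 0.385735 = 2.317062

H = 2.3171 bits/symbol


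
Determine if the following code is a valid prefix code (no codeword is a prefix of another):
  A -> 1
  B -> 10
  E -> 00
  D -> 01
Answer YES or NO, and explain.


Checking each pair (does one codeword prefix another?):
  A='1' vs B='10': prefix -- VIOLATION

NO -- this is NOT a valid prefix code. A (1) is a prefix of B (10).


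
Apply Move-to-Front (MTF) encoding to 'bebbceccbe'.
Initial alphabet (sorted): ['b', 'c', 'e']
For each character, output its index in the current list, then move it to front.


MTF encoding:
'b': index 0 in ['b', 'c', 'e'] -> ['b', 'c', 'e']
'e': index 2 in ['b', 'c', 'e'] -> ['e', 'b', 'c']
'b': index 1 in ['e', 'b', 'c'] -> ['b', 'e', 'c']
'b': index 0 in ['b', 'e', 'c'] -> ['b', 'e', 'c']
'c': index 2 in ['b', 'e', 'c'] -> ['c', 'b', 'e']
'e': index 2 in ['c', 'b', 'e'] -> ['e', 'c', 'b']
'c': index 1 in ['e', 'c', 'b'] -> ['c', 'e', 'b']
'c': index 0 in ['c', 'e', 'b'] -> ['c', 'e', 'b']
'b': index 2 in ['c', 'e', 'b'] -> ['b', 'c', 'e']
'e': index 2 in ['b', 'c', 'e'] -> ['e', 'b', 'c']


Output: [0, 2, 1, 0, 2, 2, 1, 0, 2, 2]


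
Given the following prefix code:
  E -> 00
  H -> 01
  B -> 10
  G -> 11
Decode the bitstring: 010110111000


Decoding step by step:
Bits 01 -> H
Bits 01 -> H
Bits 10 -> B
Bits 11 -> G
Bits 10 -> B
Bits 00 -> E


Decoded message: HHBGBE


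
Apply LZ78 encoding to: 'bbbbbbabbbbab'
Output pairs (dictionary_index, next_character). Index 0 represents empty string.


LZ78 encoding steps:
Dictionary: {0: ''}
Step 1: w='' (idx 0), next='b' -> output (0, 'b'), add 'b' as idx 1
Step 2: w='b' (idx 1), next='b' -> output (1, 'b'), add 'bb' as idx 2
Step 3: w='bb' (idx 2), next='b' -> output (2, 'b'), add 'bbb' as idx 3
Step 4: w='' (idx 0), next='a' -> output (0, 'a'), add 'a' as idx 4
Step 5: w='bbb' (idx 3), next='b' -> output (3, 'b'), add 'bbbb' as idx 5
Step 6: w='a' (idx 4), next='b' -> output (4, 'b'), add 'ab' as idx 6


Encoded: [(0, 'b'), (1, 'b'), (2, 'b'), (0, 'a'), (3, 'b'), (4, 'b')]


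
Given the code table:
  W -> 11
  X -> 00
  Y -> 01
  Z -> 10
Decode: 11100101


Decoding:
11 -> W
10 -> Z
01 -> Y
01 -> Y


Result: WZYY


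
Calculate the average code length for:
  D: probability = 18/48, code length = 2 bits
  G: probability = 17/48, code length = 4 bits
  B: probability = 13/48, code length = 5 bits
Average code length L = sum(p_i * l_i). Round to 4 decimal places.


Weighted contributions p_i * l_i:
  D: (18/48) * 2 = 36/48
  G: (17/48) * 4 = 68/48
  B: (13/48) * 5 = 65/48
Sum = (36 + 68 + 65)/48 = 169/48

L = 169/48 = 3.5208 bits/symbol


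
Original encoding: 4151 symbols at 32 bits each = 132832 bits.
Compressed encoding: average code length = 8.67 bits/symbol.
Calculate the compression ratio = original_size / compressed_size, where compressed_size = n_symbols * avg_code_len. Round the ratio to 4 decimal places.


original_size = n_symbols * orig_bits = 4151 * 32 = 132832 bits
compressed_size = n_symbols * avg_code_len = 4151 * 8.67 = 35989.17 bits
ratio = original_size / compressed_size = 132832 / 35989.17 = 3.6909

Compression ratio = 3.6909


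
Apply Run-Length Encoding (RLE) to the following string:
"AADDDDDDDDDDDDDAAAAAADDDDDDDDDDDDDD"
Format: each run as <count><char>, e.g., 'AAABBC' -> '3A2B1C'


Scanning runs left to right:
  i=0: run of 'A' x 2 -> '2A'
  i=2: run of 'D' x 13 -> '13D'
  i=15: run of 'A' x 6 -> '6A'
  i=21: run of 'D' x 14 -> '14D'

RLE = 2A13D6A14D


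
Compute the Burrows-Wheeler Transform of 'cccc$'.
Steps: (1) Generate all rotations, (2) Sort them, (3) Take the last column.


Rotations (sorted):
  0: $cccc -> last char: c
  1: c$ccc -> last char: c
  2: cc$cc -> last char: c
  3: ccc$c -> last char: c
  4: cccc$ -> last char: $


BWT = cccc$


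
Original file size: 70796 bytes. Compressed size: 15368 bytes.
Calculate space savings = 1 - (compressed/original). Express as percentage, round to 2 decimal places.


ratio = compressed/original = 15368/70796 = 0.217074
savings = 1 - ratio = 1 - 0.217074 = 0.782926
as a percentage: 0.782926 * 100 = 78.29%

Space savings = 1 - 15368/70796 = 78.29%


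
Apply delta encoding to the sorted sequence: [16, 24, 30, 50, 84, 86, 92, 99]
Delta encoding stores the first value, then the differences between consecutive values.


First value: 16
Deltas:
  24 - 16 = 8
  30 - 24 = 6
  50 - 30 = 20
  84 - 50 = 34
  86 - 84 = 2
  92 - 86 = 6
  99 - 92 = 7


Delta encoded: [16, 8, 6, 20, 34, 2, 6, 7]


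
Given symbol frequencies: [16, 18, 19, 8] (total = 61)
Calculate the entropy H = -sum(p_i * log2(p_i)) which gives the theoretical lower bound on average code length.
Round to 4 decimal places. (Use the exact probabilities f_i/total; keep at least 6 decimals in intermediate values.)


Per-symbol terms -p_i * log2(p_i) with p_i = f_i/61:
  p = 16/61 = 0.262295: log2(p) = -1.930737, -p*log2(p) = 0.506423
  p = 18/61 = 0.295082: log2(p) = -1.760812, -p*log2(p) = 0.519584
  p = 19/61 = 0.311475: log2(p) = -1.682810, -p*log2(p) = 0.524154
  p = 8/61 = 0.131148: log2(p) = -2.930737, -p*log2(p) = 0.384359
H = 0.506423 + 0.519584 + 0.524154 + 0.384359 = 1.934520

H = 1.9345 bits/symbol


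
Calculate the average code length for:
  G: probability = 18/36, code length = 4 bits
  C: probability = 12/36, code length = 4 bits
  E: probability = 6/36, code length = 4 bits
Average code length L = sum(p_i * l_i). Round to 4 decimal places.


Weighted contributions p_i * l_i:
  G: (18/36) * 4 = 72/36
  C: (12/36) * 4 = 48/36
  E: (6/36) * 4 = 24/36
Sum = (72 + 48 + 24)/36 = 144/36

L = 144/36 = 4.0000 bits/symbol


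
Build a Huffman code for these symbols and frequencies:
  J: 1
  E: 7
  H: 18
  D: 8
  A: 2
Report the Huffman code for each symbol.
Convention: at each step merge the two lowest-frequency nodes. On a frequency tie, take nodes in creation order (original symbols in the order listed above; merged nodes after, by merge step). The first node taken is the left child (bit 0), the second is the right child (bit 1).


Huffman tree construction:
Step 1: Merge J(1) + A(2) = 3
Step 2: Merge (J+A)(3) + E(7) = 10
Step 3: Merge D(8) + ((J+A)+E)(10) = 18
Step 4: Merge H(18) + (D+((J+A)+E))(18) = 36
Read each symbol's code off the tree from the root (left child = 0, right child = 1).

Codes:
  J: 1100 (length 4)
  E: 111 (length 3)
  H: 0 (length 1)
  D: 10 (length 2)
  A: 1101 (length 4)
Average code length: 67/36 = 1.8611 bits/symbol


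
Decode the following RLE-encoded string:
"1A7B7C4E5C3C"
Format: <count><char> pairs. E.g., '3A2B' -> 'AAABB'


Expanding each <count><char> pair:
  1A -> 'A'
  7B -> 'BBBBBBB'
  7C -> 'CCCCCCC'
  4E -> 'EEEE'
  5C -> 'CCCCC'
  3C -> 'CCC'

Decoded = ABBBBBBBCCCCCCCEEEECCCCCCCC


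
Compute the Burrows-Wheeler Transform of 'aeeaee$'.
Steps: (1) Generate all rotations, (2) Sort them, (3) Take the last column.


Rotations (sorted):
  0: $aeeaee -> last char: e
  1: aee$aee -> last char: e
  2: aeeaee$ -> last char: $
  3: e$aeeae -> last char: e
  4: eaee$ae -> last char: e
  5: ee$aeea -> last char: a
  6: eeaee$a -> last char: a


BWT = ee$eeaa


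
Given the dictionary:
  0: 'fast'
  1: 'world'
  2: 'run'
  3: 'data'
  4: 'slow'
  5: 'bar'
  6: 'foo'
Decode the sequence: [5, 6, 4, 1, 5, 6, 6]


Look up each index in the dictionary:
  5 -> 'bar'
  6 -> 'foo'
  4 -> 'slow'
  1 -> 'world'
  5 -> 'bar'
  6 -> 'foo'
  6 -> 'foo'

Decoded: "bar foo slow world bar foo foo"


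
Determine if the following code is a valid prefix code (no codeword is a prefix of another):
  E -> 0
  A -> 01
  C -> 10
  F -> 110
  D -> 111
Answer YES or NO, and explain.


Checking each pair (does one codeword prefix another?):
  E='0' vs A='01': prefix -- VIOLATION

NO -- this is NOT a valid prefix code. E (0) is a prefix of A (01).


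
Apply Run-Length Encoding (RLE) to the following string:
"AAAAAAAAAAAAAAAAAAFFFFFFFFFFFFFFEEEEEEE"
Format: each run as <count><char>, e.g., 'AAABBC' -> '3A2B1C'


Scanning runs left to right:
  i=0: run of 'A' x 18 -> '18A'
  i=18: run of 'F' x 14 -> '14F'
  i=32: run of 'E' x 7 -> '7E'

RLE = 18A14F7E


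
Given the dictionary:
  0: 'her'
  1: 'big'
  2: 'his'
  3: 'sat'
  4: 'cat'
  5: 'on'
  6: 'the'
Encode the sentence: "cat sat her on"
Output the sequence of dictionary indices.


Look up each word in the dictionary:
  'cat' -> 4
  'sat' -> 3
  'her' -> 0
  'on' -> 5

Encoded: [4, 3, 0, 5]


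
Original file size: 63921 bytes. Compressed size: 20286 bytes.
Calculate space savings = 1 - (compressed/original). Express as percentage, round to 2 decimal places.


ratio = compressed/original = 20286/63921 = 0.31736
savings = 1 - ratio = 1 - 0.31736 = 0.68264
as a percentage: 0.68264 * 100 = 68.26%

Space savings = 1 - 20286/63921 = 68.26%


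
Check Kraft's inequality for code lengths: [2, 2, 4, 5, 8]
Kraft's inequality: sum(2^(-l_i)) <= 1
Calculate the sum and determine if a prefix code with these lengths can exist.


Sum = 2^(-2) + 2^(-2) + 2^(-4) + 2^(-5) + 2^(-8)
    = 0.25 + 0.25 + 0.0625 + 0.03125 + 0.00390625
    = 153/256 = 0.59765625
Since 0.59765625 <= 1, Kraft's inequality IS satisfied.
A prefix code with these lengths CAN exist.

Kraft sum = 0.59765625. Satisfied.


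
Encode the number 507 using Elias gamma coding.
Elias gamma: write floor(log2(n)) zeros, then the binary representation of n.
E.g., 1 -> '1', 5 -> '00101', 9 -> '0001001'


num_bits = floor(log2(507)) + 1 = 9
leading_zeros = num_bits - 1 = 8
binary(507) = 111111011

Elias gamma(507) = '00000000' + '111111011' = 00000000111111011 (17 bits)


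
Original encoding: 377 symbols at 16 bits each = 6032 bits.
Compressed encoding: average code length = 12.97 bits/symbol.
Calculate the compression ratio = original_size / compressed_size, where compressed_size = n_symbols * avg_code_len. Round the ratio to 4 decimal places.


original_size = n_symbols * orig_bits = 377 * 16 = 6032 bits
compressed_size = n_symbols * avg_code_len = 377 * 12.97 = 4889.69 bits
ratio = original_size / compressed_size = 6032 / 4889.69 = 1.2336

Compression ratio = 1.2336


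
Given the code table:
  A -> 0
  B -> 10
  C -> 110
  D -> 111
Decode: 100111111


Decoding:
10 -> B
0 -> A
111 -> D
111 -> D


Result: BADD


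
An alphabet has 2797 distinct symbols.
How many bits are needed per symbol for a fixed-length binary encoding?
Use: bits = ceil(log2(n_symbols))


log2(2797) = 11.4497
Bracket: 2^11 = 2048 < 2797 <= 2^12 = 4096
So ceil(log2(2797)) = 12

bits = ceil(log2(2797)) = ceil(11.4497) = 12 bits


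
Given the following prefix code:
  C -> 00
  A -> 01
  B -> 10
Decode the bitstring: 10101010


Decoding step by step:
Bits 10 -> B
Bits 10 -> B
Bits 10 -> B
Bits 10 -> B


Decoded message: BBBB


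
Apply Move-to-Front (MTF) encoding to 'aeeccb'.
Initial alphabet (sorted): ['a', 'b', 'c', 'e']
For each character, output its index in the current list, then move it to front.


MTF encoding:
'a': index 0 in ['a', 'b', 'c', 'e'] -> ['a', 'b', 'c', 'e']
'e': index 3 in ['a', 'b', 'c', 'e'] -> ['e', 'a', 'b', 'c']
'e': index 0 in ['e', 'a', 'b', 'c'] -> ['e', 'a', 'b', 'c']
'c': index 3 in ['e', 'a', 'b', 'c'] -> ['c', 'e', 'a', 'b']
'c': index 0 in ['c', 'e', 'a', 'b'] -> ['c', 'e', 'a', 'b']
'b': index 3 in ['c', 'e', 'a', 'b'] -> ['b', 'c', 'e', 'a']


Output: [0, 3, 0, 3, 0, 3]


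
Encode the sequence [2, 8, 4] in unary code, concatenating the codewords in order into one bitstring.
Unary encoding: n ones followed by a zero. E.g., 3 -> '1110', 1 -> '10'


Encode each number as n ones followed by a terminating 0:
  2 -> 110 (3 bits)
  8 -> 111111110 (9 bits)
  4 -> 11110 (5 bits)
Total length = 3 + 9 + 5 = 17 bits.

Unary([2, 8, 4]) = 11011111111011110 (17 bits)


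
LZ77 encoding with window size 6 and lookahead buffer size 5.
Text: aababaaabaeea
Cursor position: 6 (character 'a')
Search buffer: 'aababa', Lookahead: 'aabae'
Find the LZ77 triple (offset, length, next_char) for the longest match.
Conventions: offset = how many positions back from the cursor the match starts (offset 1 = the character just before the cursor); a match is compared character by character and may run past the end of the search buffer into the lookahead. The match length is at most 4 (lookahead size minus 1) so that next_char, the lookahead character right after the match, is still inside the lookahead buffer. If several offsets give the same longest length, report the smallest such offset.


Try each offset into the search buffer:
  offset=1 (pos 5, char 'a'): match length 2
  offset=2 (pos 4, char 'b'): match length 0
  offset=3 (pos 3, char 'a'): match length 1
  offset=4 (pos 2, char 'b'): match length 0
  offset=5 (pos 1, char 'a'): match length 1
  offset=6 (pos 0, char 'a'): match length 4
Longest match has length 4 at offset 6.
next_char = character at position 6 + 4 = 10 -> 'e'

Best match: offset=6, length=4 (matching 'aaba' starting at position 0)
LZ77 triple: (6, 4, 'e')


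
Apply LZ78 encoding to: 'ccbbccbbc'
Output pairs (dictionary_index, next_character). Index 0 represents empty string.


LZ78 encoding steps:
Dictionary: {0: ''}
Step 1: w='' (idx 0), next='c' -> output (0, 'c'), add 'c' as idx 1
Step 2: w='c' (idx 1), next='b' -> output (1, 'b'), add 'cb' as idx 2
Step 3: w='' (idx 0), next='b' -> output (0, 'b'), add 'b' as idx 3
Step 4: w='c' (idx 1), next='c' -> output (1, 'c'), add 'cc' as idx 4
Step 5: w='b' (idx 3), next='b' -> output (3, 'b'), add 'bb' as idx 5
Step 6: w='c' (idx 1), end of input -> output (1, '')


Encoded: [(0, 'c'), (1, 'b'), (0, 'b'), (1, 'c'), (3, 'b'), (1, '')]


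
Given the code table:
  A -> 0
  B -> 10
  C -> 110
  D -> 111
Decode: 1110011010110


Decoding:
111 -> D
0 -> A
0 -> A
110 -> C
10 -> B
110 -> C


Result: DAACBC


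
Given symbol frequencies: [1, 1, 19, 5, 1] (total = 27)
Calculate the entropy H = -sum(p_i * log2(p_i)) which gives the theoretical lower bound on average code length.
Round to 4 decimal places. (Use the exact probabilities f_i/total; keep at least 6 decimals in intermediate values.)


Per-symbol terms -p_i * log2(p_i) with p_i = f_i/27:
  p = 1/27 = 0.037037: log2(p) = -4.754888, -p*log2(p) = 0.176107
  p = 1/27 = 0.037037: log2(p) = -4.754888, -p*log2(p) = 0.176107
  p = 19/27 = 0.703704: log2(p) = -0.506960, -p*log2(p) = 0.356750
  p = 5/27 = 0.185185: log2(p) = -2.432959, -p*log2(p) = 0.450548
  p = 1/27 = 0.037037: log2(p) = -4.754888, -p*log2(p) = 0.176107
H = 0.176107 + 0.176107 + 0.356750 + 0.450548 + 0.176107 = 1.335619

H = 1.3356 bits/symbol


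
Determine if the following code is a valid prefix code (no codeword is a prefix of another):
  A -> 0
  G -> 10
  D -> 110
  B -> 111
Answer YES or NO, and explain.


Checking each pair (does one codeword prefix another?):
  A='0' vs G='10': no prefix
  A='0' vs D='110': no prefix
  A='0' vs B='111': no prefix
  G='10' vs A='0': no prefix
  G='10' vs D='110': no prefix
  G='10' vs B='111': no prefix
  D='110' vs A='0': no prefix
  D='110' vs G='10': no prefix
  D='110' vs B='111': no prefix
  B='111' vs A='0': no prefix
  B='111' vs G='10': no prefix
  B='111' vs D='110': no prefix
No violation found over all pairs.

YES -- this is a valid prefix code. No codeword is a prefix of any other codeword.
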